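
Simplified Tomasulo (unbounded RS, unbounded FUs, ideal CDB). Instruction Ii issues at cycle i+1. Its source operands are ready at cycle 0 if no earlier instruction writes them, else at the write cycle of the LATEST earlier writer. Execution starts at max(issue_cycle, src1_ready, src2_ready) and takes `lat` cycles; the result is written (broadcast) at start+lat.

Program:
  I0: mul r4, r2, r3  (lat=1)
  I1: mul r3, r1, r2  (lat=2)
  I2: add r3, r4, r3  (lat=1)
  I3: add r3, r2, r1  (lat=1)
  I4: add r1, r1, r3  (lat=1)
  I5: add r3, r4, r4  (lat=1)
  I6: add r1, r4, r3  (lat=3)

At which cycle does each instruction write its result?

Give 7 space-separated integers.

I0 mul r4: issue@1 deps=(None,None) exec_start@1 write@2
I1 mul r3: issue@2 deps=(None,None) exec_start@2 write@4
I2 add r3: issue@3 deps=(0,1) exec_start@4 write@5
I3 add r3: issue@4 deps=(None,None) exec_start@4 write@5
I4 add r1: issue@5 deps=(None,3) exec_start@5 write@6
I5 add r3: issue@6 deps=(0,0) exec_start@6 write@7
I6 add r1: issue@7 deps=(0,5) exec_start@7 write@10

Answer: 2 4 5 5 6 7 10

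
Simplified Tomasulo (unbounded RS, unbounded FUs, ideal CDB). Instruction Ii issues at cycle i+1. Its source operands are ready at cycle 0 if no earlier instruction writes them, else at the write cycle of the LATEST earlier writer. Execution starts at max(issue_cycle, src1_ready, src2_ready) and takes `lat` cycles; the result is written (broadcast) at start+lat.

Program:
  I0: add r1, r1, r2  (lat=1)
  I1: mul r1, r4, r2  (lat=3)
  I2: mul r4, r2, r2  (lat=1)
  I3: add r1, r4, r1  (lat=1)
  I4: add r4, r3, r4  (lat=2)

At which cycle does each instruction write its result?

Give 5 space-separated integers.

Answer: 2 5 4 6 7

Derivation:
I0 add r1: issue@1 deps=(None,None) exec_start@1 write@2
I1 mul r1: issue@2 deps=(None,None) exec_start@2 write@5
I2 mul r4: issue@3 deps=(None,None) exec_start@3 write@4
I3 add r1: issue@4 deps=(2,1) exec_start@5 write@6
I4 add r4: issue@5 deps=(None,2) exec_start@5 write@7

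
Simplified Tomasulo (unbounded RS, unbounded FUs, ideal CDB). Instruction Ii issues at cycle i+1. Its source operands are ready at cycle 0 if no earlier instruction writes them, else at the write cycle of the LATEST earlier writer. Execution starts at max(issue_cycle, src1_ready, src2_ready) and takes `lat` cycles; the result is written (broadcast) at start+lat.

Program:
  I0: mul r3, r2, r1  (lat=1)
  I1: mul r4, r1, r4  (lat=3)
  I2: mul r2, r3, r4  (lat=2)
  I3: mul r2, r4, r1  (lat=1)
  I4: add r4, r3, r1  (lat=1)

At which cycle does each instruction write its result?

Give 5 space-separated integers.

I0 mul r3: issue@1 deps=(None,None) exec_start@1 write@2
I1 mul r4: issue@2 deps=(None,None) exec_start@2 write@5
I2 mul r2: issue@3 deps=(0,1) exec_start@5 write@7
I3 mul r2: issue@4 deps=(1,None) exec_start@5 write@6
I4 add r4: issue@5 deps=(0,None) exec_start@5 write@6

Answer: 2 5 7 6 6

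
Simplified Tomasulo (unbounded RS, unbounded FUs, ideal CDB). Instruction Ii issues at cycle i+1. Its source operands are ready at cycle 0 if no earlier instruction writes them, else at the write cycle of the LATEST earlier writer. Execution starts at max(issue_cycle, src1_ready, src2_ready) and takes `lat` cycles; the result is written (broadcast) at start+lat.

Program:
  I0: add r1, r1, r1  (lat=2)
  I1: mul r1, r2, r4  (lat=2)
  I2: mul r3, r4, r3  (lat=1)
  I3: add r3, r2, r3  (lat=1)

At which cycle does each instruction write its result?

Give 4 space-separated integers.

Answer: 3 4 4 5

Derivation:
I0 add r1: issue@1 deps=(None,None) exec_start@1 write@3
I1 mul r1: issue@2 deps=(None,None) exec_start@2 write@4
I2 mul r3: issue@3 deps=(None,None) exec_start@3 write@4
I3 add r3: issue@4 deps=(None,2) exec_start@4 write@5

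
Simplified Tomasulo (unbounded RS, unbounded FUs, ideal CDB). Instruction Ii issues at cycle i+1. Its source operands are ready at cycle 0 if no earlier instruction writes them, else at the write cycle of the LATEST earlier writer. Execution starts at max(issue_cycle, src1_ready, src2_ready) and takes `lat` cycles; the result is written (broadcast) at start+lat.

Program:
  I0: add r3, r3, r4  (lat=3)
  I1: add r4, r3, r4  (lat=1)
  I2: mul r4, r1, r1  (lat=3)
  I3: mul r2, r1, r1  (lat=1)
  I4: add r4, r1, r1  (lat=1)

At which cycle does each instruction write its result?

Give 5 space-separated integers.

I0 add r3: issue@1 deps=(None,None) exec_start@1 write@4
I1 add r4: issue@2 deps=(0,None) exec_start@4 write@5
I2 mul r4: issue@3 deps=(None,None) exec_start@3 write@6
I3 mul r2: issue@4 deps=(None,None) exec_start@4 write@5
I4 add r4: issue@5 deps=(None,None) exec_start@5 write@6

Answer: 4 5 6 5 6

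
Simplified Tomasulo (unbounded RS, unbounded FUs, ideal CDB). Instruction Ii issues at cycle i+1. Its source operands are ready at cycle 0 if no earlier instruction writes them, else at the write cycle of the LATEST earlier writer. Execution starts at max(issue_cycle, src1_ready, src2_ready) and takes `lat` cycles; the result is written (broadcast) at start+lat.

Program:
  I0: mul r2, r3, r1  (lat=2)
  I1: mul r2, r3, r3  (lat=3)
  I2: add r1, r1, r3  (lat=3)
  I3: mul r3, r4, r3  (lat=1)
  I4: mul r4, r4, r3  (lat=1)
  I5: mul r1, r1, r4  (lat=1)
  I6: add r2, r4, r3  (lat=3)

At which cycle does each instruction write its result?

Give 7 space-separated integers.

Answer: 3 5 6 5 6 7 10

Derivation:
I0 mul r2: issue@1 deps=(None,None) exec_start@1 write@3
I1 mul r2: issue@2 deps=(None,None) exec_start@2 write@5
I2 add r1: issue@3 deps=(None,None) exec_start@3 write@6
I3 mul r3: issue@4 deps=(None,None) exec_start@4 write@5
I4 mul r4: issue@5 deps=(None,3) exec_start@5 write@6
I5 mul r1: issue@6 deps=(2,4) exec_start@6 write@7
I6 add r2: issue@7 deps=(4,3) exec_start@7 write@10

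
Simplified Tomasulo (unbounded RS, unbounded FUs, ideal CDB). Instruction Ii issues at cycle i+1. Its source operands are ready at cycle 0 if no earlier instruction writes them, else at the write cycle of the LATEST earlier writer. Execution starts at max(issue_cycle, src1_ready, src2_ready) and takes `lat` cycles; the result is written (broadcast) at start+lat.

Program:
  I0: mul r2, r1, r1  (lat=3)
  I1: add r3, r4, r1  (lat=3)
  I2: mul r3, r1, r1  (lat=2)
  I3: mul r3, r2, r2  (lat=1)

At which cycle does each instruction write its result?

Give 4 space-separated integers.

I0 mul r2: issue@1 deps=(None,None) exec_start@1 write@4
I1 add r3: issue@2 deps=(None,None) exec_start@2 write@5
I2 mul r3: issue@3 deps=(None,None) exec_start@3 write@5
I3 mul r3: issue@4 deps=(0,0) exec_start@4 write@5

Answer: 4 5 5 5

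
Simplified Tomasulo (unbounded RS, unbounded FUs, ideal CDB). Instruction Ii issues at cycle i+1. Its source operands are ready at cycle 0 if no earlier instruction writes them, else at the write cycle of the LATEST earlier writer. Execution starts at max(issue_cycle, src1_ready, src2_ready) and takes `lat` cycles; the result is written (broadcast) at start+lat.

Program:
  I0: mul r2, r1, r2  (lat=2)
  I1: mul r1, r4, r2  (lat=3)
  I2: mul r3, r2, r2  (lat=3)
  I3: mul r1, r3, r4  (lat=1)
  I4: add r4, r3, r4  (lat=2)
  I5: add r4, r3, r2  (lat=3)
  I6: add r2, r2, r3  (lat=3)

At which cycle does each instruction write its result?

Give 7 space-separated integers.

I0 mul r2: issue@1 deps=(None,None) exec_start@1 write@3
I1 mul r1: issue@2 deps=(None,0) exec_start@3 write@6
I2 mul r3: issue@3 deps=(0,0) exec_start@3 write@6
I3 mul r1: issue@4 deps=(2,None) exec_start@6 write@7
I4 add r4: issue@5 deps=(2,None) exec_start@6 write@8
I5 add r4: issue@6 deps=(2,0) exec_start@6 write@9
I6 add r2: issue@7 deps=(0,2) exec_start@7 write@10

Answer: 3 6 6 7 8 9 10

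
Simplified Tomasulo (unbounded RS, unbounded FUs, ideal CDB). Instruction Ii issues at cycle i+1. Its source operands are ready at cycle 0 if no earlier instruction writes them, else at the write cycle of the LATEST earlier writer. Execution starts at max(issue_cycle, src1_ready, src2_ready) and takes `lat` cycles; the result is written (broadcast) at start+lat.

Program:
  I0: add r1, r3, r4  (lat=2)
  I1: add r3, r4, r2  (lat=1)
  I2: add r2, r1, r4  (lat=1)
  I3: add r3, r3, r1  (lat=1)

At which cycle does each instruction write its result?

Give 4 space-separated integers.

Answer: 3 3 4 5

Derivation:
I0 add r1: issue@1 deps=(None,None) exec_start@1 write@3
I1 add r3: issue@2 deps=(None,None) exec_start@2 write@3
I2 add r2: issue@3 deps=(0,None) exec_start@3 write@4
I3 add r3: issue@4 deps=(1,0) exec_start@4 write@5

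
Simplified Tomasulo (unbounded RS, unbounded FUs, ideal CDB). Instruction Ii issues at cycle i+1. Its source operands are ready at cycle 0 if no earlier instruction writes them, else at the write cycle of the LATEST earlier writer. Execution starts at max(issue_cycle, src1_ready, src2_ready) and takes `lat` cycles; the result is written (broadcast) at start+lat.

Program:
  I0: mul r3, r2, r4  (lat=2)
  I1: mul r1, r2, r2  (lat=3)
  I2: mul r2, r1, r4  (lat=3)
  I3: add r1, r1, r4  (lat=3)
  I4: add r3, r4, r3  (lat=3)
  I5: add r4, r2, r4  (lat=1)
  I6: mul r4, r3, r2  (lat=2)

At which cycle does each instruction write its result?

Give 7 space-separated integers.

Answer: 3 5 8 8 8 9 10

Derivation:
I0 mul r3: issue@1 deps=(None,None) exec_start@1 write@3
I1 mul r1: issue@2 deps=(None,None) exec_start@2 write@5
I2 mul r2: issue@3 deps=(1,None) exec_start@5 write@8
I3 add r1: issue@4 deps=(1,None) exec_start@5 write@8
I4 add r3: issue@5 deps=(None,0) exec_start@5 write@8
I5 add r4: issue@6 deps=(2,None) exec_start@8 write@9
I6 mul r4: issue@7 deps=(4,2) exec_start@8 write@10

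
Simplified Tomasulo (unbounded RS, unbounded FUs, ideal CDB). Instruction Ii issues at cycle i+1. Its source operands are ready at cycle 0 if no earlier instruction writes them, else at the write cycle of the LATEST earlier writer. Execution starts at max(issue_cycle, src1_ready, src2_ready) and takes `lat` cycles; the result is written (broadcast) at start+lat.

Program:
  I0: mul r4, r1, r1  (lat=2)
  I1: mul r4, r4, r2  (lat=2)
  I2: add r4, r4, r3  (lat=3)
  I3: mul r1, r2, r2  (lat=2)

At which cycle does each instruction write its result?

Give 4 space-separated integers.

Answer: 3 5 8 6

Derivation:
I0 mul r4: issue@1 deps=(None,None) exec_start@1 write@3
I1 mul r4: issue@2 deps=(0,None) exec_start@3 write@5
I2 add r4: issue@3 deps=(1,None) exec_start@5 write@8
I3 mul r1: issue@4 deps=(None,None) exec_start@4 write@6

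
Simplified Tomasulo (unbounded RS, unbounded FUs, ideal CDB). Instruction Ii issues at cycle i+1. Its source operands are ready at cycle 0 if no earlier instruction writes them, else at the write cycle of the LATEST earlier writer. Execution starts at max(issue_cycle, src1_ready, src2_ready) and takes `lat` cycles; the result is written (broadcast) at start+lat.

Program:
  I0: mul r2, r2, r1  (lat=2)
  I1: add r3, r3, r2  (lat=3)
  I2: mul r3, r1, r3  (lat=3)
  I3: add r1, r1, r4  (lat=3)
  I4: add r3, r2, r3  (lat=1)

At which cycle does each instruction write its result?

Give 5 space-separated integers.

I0 mul r2: issue@1 deps=(None,None) exec_start@1 write@3
I1 add r3: issue@2 deps=(None,0) exec_start@3 write@6
I2 mul r3: issue@3 deps=(None,1) exec_start@6 write@9
I3 add r1: issue@4 deps=(None,None) exec_start@4 write@7
I4 add r3: issue@5 deps=(0,2) exec_start@9 write@10

Answer: 3 6 9 7 10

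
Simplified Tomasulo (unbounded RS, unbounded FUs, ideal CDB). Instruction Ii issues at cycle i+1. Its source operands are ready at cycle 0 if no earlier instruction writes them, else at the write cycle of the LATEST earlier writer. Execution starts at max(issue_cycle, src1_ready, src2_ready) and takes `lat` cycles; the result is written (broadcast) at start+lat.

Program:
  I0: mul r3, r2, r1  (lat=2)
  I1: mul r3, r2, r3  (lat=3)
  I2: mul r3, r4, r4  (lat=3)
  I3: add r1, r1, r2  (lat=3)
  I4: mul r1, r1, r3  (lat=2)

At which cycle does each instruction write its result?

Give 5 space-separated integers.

I0 mul r3: issue@1 deps=(None,None) exec_start@1 write@3
I1 mul r3: issue@2 deps=(None,0) exec_start@3 write@6
I2 mul r3: issue@3 deps=(None,None) exec_start@3 write@6
I3 add r1: issue@4 deps=(None,None) exec_start@4 write@7
I4 mul r1: issue@5 deps=(3,2) exec_start@7 write@9

Answer: 3 6 6 7 9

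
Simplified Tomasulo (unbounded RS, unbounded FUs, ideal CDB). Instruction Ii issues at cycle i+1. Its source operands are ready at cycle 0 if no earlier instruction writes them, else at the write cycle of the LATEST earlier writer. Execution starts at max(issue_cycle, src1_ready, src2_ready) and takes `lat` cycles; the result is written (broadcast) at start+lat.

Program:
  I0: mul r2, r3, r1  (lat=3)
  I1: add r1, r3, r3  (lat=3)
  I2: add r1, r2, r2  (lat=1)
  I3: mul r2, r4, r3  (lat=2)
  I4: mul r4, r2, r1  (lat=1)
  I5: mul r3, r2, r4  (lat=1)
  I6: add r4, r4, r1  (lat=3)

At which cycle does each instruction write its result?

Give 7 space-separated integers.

I0 mul r2: issue@1 deps=(None,None) exec_start@1 write@4
I1 add r1: issue@2 deps=(None,None) exec_start@2 write@5
I2 add r1: issue@3 deps=(0,0) exec_start@4 write@5
I3 mul r2: issue@4 deps=(None,None) exec_start@4 write@6
I4 mul r4: issue@5 deps=(3,2) exec_start@6 write@7
I5 mul r3: issue@6 deps=(3,4) exec_start@7 write@8
I6 add r4: issue@7 deps=(4,2) exec_start@7 write@10

Answer: 4 5 5 6 7 8 10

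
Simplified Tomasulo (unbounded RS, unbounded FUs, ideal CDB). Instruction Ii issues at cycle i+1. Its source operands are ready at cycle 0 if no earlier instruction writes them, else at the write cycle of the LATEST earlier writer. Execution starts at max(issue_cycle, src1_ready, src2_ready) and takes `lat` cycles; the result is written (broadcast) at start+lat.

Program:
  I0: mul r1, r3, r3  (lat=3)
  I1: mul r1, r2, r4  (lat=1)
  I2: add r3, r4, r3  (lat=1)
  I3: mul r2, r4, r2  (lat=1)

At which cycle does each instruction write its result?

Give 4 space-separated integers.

Answer: 4 3 4 5

Derivation:
I0 mul r1: issue@1 deps=(None,None) exec_start@1 write@4
I1 mul r1: issue@2 deps=(None,None) exec_start@2 write@3
I2 add r3: issue@3 deps=(None,None) exec_start@3 write@4
I3 mul r2: issue@4 deps=(None,None) exec_start@4 write@5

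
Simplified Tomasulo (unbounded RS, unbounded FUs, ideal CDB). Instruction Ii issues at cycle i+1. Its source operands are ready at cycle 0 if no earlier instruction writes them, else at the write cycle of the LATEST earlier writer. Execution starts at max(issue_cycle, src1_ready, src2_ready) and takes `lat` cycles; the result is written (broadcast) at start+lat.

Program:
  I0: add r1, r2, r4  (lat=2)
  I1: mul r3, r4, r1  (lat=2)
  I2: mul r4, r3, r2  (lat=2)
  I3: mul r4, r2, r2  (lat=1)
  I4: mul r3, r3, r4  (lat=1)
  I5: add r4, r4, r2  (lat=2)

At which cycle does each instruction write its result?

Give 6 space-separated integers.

I0 add r1: issue@1 deps=(None,None) exec_start@1 write@3
I1 mul r3: issue@2 deps=(None,0) exec_start@3 write@5
I2 mul r4: issue@3 deps=(1,None) exec_start@5 write@7
I3 mul r4: issue@4 deps=(None,None) exec_start@4 write@5
I4 mul r3: issue@5 deps=(1,3) exec_start@5 write@6
I5 add r4: issue@6 deps=(3,None) exec_start@6 write@8

Answer: 3 5 7 5 6 8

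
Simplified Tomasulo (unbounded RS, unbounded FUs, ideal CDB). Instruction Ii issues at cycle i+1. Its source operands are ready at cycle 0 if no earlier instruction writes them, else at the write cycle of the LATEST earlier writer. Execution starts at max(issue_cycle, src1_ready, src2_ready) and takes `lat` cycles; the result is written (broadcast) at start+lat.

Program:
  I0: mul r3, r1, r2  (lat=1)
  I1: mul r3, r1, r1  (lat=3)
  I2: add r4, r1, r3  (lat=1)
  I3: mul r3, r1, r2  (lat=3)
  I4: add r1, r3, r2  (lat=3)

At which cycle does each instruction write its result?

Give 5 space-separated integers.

Answer: 2 5 6 7 10

Derivation:
I0 mul r3: issue@1 deps=(None,None) exec_start@1 write@2
I1 mul r3: issue@2 deps=(None,None) exec_start@2 write@5
I2 add r4: issue@3 deps=(None,1) exec_start@5 write@6
I3 mul r3: issue@4 deps=(None,None) exec_start@4 write@7
I4 add r1: issue@5 deps=(3,None) exec_start@7 write@10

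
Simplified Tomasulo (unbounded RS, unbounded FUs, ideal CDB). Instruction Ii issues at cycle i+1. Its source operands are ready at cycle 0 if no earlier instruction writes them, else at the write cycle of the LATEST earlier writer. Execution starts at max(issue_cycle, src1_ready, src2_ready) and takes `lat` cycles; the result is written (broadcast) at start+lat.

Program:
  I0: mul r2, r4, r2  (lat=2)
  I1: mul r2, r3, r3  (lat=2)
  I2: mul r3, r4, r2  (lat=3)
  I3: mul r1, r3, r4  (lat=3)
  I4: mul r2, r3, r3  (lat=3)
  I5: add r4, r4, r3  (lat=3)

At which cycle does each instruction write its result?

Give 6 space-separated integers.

Answer: 3 4 7 10 10 10

Derivation:
I0 mul r2: issue@1 deps=(None,None) exec_start@1 write@3
I1 mul r2: issue@2 deps=(None,None) exec_start@2 write@4
I2 mul r3: issue@3 deps=(None,1) exec_start@4 write@7
I3 mul r1: issue@4 deps=(2,None) exec_start@7 write@10
I4 mul r2: issue@5 deps=(2,2) exec_start@7 write@10
I5 add r4: issue@6 deps=(None,2) exec_start@7 write@10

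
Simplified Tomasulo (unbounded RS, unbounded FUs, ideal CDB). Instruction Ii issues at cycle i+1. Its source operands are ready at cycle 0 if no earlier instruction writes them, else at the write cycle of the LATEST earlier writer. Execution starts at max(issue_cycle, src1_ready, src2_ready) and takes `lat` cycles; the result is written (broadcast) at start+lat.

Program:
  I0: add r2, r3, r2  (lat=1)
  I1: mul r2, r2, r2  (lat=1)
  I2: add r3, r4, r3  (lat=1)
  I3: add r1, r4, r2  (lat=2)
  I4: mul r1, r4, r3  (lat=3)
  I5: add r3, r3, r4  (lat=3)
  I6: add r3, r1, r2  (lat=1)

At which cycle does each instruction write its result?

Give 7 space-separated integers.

I0 add r2: issue@1 deps=(None,None) exec_start@1 write@2
I1 mul r2: issue@2 deps=(0,0) exec_start@2 write@3
I2 add r3: issue@3 deps=(None,None) exec_start@3 write@4
I3 add r1: issue@4 deps=(None,1) exec_start@4 write@6
I4 mul r1: issue@5 deps=(None,2) exec_start@5 write@8
I5 add r3: issue@6 deps=(2,None) exec_start@6 write@9
I6 add r3: issue@7 deps=(4,1) exec_start@8 write@9

Answer: 2 3 4 6 8 9 9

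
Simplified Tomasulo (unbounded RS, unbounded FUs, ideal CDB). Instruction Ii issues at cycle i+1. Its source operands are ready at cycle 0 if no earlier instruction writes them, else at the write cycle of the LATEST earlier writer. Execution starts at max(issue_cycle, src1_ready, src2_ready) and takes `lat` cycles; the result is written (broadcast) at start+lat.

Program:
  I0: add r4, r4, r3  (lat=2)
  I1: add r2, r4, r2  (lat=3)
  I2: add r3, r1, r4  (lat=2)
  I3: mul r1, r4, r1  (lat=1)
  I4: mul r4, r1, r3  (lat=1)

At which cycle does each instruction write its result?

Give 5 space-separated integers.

Answer: 3 6 5 5 6

Derivation:
I0 add r4: issue@1 deps=(None,None) exec_start@1 write@3
I1 add r2: issue@2 deps=(0,None) exec_start@3 write@6
I2 add r3: issue@3 deps=(None,0) exec_start@3 write@5
I3 mul r1: issue@4 deps=(0,None) exec_start@4 write@5
I4 mul r4: issue@5 deps=(3,2) exec_start@5 write@6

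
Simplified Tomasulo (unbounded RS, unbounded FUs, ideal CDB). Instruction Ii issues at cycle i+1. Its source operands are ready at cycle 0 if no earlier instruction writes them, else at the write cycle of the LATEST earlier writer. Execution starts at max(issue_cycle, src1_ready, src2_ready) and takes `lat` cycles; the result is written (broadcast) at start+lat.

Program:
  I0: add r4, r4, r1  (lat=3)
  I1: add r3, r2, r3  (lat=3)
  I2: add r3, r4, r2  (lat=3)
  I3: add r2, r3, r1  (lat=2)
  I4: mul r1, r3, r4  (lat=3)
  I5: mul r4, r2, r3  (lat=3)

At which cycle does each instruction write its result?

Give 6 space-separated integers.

I0 add r4: issue@1 deps=(None,None) exec_start@1 write@4
I1 add r3: issue@2 deps=(None,None) exec_start@2 write@5
I2 add r3: issue@3 deps=(0,None) exec_start@4 write@7
I3 add r2: issue@4 deps=(2,None) exec_start@7 write@9
I4 mul r1: issue@5 deps=(2,0) exec_start@7 write@10
I5 mul r4: issue@6 deps=(3,2) exec_start@9 write@12

Answer: 4 5 7 9 10 12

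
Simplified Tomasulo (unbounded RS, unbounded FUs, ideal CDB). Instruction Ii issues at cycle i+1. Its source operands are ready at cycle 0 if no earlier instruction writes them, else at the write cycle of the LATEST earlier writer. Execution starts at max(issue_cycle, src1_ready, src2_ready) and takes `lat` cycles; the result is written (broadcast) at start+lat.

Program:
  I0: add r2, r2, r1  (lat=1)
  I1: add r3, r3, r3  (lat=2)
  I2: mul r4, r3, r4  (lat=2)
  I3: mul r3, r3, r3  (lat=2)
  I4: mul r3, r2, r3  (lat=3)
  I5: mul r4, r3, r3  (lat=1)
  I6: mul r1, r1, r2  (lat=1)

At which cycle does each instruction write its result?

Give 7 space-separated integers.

Answer: 2 4 6 6 9 10 8

Derivation:
I0 add r2: issue@1 deps=(None,None) exec_start@1 write@2
I1 add r3: issue@2 deps=(None,None) exec_start@2 write@4
I2 mul r4: issue@3 deps=(1,None) exec_start@4 write@6
I3 mul r3: issue@4 deps=(1,1) exec_start@4 write@6
I4 mul r3: issue@5 deps=(0,3) exec_start@6 write@9
I5 mul r4: issue@6 deps=(4,4) exec_start@9 write@10
I6 mul r1: issue@7 deps=(None,0) exec_start@7 write@8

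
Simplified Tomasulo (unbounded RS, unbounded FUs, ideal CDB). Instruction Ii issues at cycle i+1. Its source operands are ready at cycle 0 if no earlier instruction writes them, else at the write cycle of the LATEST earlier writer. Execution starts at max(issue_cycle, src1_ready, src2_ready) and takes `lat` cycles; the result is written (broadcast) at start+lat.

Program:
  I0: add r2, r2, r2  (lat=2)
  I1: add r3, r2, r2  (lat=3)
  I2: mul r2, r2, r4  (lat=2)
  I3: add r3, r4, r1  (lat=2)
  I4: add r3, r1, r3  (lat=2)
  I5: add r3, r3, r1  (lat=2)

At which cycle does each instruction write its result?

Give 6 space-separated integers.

Answer: 3 6 5 6 8 10

Derivation:
I0 add r2: issue@1 deps=(None,None) exec_start@1 write@3
I1 add r3: issue@2 deps=(0,0) exec_start@3 write@6
I2 mul r2: issue@3 deps=(0,None) exec_start@3 write@5
I3 add r3: issue@4 deps=(None,None) exec_start@4 write@6
I4 add r3: issue@5 deps=(None,3) exec_start@6 write@8
I5 add r3: issue@6 deps=(4,None) exec_start@8 write@10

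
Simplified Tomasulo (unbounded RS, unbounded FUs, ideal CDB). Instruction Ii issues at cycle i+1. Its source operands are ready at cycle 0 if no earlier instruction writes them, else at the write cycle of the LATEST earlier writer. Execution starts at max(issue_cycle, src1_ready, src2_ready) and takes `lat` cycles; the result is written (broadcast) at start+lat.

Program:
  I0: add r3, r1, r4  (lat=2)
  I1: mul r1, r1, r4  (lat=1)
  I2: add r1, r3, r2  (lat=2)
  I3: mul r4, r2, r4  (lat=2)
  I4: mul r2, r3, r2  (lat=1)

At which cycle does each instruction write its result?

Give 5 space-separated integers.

I0 add r3: issue@1 deps=(None,None) exec_start@1 write@3
I1 mul r1: issue@2 deps=(None,None) exec_start@2 write@3
I2 add r1: issue@3 deps=(0,None) exec_start@3 write@5
I3 mul r4: issue@4 deps=(None,None) exec_start@4 write@6
I4 mul r2: issue@5 deps=(0,None) exec_start@5 write@6

Answer: 3 3 5 6 6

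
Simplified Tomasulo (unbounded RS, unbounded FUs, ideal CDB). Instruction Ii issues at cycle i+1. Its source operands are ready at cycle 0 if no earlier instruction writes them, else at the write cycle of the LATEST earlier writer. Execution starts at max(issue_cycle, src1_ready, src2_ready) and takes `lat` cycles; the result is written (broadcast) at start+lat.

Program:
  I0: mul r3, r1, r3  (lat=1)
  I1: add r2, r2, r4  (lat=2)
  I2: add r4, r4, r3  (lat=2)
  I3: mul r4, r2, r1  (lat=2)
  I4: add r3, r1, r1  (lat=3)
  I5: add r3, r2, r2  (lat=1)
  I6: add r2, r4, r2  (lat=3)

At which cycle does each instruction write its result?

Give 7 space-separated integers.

I0 mul r3: issue@1 deps=(None,None) exec_start@1 write@2
I1 add r2: issue@2 deps=(None,None) exec_start@2 write@4
I2 add r4: issue@3 deps=(None,0) exec_start@3 write@5
I3 mul r4: issue@4 deps=(1,None) exec_start@4 write@6
I4 add r3: issue@5 deps=(None,None) exec_start@5 write@8
I5 add r3: issue@6 deps=(1,1) exec_start@6 write@7
I6 add r2: issue@7 deps=(3,1) exec_start@7 write@10

Answer: 2 4 5 6 8 7 10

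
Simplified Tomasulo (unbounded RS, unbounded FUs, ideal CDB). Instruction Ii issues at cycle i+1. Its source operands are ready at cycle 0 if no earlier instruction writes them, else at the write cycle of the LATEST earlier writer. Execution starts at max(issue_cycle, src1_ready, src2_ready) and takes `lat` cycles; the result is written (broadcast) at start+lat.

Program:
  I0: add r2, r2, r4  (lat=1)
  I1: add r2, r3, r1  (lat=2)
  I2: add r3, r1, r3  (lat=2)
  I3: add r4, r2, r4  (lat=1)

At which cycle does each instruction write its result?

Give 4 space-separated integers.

I0 add r2: issue@1 deps=(None,None) exec_start@1 write@2
I1 add r2: issue@2 deps=(None,None) exec_start@2 write@4
I2 add r3: issue@3 deps=(None,None) exec_start@3 write@5
I3 add r4: issue@4 deps=(1,None) exec_start@4 write@5

Answer: 2 4 5 5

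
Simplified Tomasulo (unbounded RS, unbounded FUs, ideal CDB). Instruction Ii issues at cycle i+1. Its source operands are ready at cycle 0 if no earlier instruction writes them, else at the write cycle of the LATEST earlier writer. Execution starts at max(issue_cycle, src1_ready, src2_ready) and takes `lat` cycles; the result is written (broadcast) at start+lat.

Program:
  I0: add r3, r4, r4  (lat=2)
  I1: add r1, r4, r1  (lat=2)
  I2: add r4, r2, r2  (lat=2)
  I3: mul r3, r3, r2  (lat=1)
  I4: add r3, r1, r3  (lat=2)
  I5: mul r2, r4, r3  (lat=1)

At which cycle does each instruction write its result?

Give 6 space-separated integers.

I0 add r3: issue@1 deps=(None,None) exec_start@1 write@3
I1 add r1: issue@2 deps=(None,None) exec_start@2 write@4
I2 add r4: issue@3 deps=(None,None) exec_start@3 write@5
I3 mul r3: issue@4 deps=(0,None) exec_start@4 write@5
I4 add r3: issue@5 deps=(1,3) exec_start@5 write@7
I5 mul r2: issue@6 deps=(2,4) exec_start@7 write@8

Answer: 3 4 5 5 7 8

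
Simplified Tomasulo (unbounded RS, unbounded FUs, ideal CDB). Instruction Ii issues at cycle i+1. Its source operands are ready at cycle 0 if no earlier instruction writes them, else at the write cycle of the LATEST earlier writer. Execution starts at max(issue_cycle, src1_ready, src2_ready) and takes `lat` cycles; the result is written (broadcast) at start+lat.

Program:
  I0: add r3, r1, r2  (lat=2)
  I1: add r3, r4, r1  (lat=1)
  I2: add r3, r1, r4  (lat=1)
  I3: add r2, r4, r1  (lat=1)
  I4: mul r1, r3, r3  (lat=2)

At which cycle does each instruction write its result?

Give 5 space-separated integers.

Answer: 3 3 4 5 7

Derivation:
I0 add r3: issue@1 deps=(None,None) exec_start@1 write@3
I1 add r3: issue@2 deps=(None,None) exec_start@2 write@3
I2 add r3: issue@3 deps=(None,None) exec_start@3 write@4
I3 add r2: issue@4 deps=(None,None) exec_start@4 write@5
I4 mul r1: issue@5 deps=(2,2) exec_start@5 write@7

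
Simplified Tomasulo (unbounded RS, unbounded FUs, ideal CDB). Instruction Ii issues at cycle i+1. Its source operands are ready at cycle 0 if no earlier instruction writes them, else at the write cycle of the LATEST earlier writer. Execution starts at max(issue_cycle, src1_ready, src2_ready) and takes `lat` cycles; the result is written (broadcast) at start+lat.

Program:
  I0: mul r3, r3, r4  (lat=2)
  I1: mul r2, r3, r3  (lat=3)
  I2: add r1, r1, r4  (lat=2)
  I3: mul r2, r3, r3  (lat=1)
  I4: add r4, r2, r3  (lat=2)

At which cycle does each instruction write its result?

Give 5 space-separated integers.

I0 mul r3: issue@1 deps=(None,None) exec_start@1 write@3
I1 mul r2: issue@2 deps=(0,0) exec_start@3 write@6
I2 add r1: issue@3 deps=(None,None) exec_start@3 write@5
I3 mul r2: issue@4 deps=(0,0) exec_start@4 write@5
I4 add r4: issue@5 deps=(3,0) exec_start@5 write@7

Answer: 3 6 5 5 7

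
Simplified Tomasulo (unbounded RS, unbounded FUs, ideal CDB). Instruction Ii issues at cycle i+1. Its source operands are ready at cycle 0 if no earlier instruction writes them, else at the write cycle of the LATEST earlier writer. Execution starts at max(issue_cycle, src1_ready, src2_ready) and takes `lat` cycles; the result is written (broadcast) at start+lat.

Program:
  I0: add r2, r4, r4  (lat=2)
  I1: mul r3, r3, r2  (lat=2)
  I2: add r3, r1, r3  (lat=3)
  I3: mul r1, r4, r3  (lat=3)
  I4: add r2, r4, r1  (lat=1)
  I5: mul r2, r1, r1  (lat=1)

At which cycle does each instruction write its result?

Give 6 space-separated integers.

I0 add r2: issue@1 deps=(None,None) exec_start@1 write@3
I1 mul r3: issue@2 deps=(None,0) exec_start@3 write@5
I2 add r3: issue@3 deps=(None,1) exec_start@5 write@8
I3 mul r1: issue@4 deps=(None,2) exec_start@8 write@11
I4 add r2: issue@5 deps=(None,3) exec_start@11 write@12
I5 mul r2: issue@6 deps=(3,3) exec_start@11 write@12

Answer: 3 5 8 11 12 12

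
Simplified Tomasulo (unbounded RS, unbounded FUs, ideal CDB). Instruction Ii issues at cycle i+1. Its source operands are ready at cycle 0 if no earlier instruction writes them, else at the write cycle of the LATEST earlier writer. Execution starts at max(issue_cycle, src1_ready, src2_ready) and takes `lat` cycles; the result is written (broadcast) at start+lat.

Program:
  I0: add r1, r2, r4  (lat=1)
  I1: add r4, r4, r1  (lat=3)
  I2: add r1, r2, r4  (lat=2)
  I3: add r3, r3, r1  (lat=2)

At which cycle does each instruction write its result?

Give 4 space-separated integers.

Answer: 2 5 7 9

Derivation:
I0 add r1: issue@1 deps=(None,None) exec_start@1 write@2
I1 add r4: issue@2 deps=(None,0) exec_start@2 write@5
I2 add r1: issue@3 deps=(None,1) exec_start@5 write@7
I3 add r3: issue@4 deps=(None,2) exec_start@7 write@9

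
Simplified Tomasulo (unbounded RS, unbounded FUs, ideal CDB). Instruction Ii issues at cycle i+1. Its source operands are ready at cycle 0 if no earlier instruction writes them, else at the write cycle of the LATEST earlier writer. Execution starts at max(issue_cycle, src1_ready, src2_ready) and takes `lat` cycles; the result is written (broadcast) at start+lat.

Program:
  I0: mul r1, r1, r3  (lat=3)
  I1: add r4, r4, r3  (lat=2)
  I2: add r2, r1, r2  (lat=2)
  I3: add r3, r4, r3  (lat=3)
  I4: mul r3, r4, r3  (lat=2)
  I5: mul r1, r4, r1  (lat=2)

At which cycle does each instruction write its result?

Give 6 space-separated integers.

Answer: 4 4 6 7 9 8

Derivation:
I0 mul r1: issue@1 deps=(None,None) exec_start@1 write@4
I1 add r4: issue@2 deps=(None,None) exec_start@2 write@4
I2 add r2: issue@3 deps=(0,None) exec_start@4 write@6
I3 add r3: issue@4 deps=(1,None) exec_start@4 write@7
I4 mul r3: issue@5 deps=(1,3) exec_start@7 write@9
I5 mul r1: issue@6 deps=(1,0) exec_start@6 write@8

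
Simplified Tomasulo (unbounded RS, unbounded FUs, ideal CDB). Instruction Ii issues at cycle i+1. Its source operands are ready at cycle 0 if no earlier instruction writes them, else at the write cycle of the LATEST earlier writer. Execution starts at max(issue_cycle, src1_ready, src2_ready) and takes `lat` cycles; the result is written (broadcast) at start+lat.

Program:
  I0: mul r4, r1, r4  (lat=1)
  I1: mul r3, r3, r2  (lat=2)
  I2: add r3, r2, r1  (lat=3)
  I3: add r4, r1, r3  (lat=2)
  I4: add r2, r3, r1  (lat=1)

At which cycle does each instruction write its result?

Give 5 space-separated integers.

Answer: 2 4 6 8 7

Derivation:
I0 mul r4: issue@1 deps=(None,None) exec_start@1 write@2
I1 mul r3: issue@2 deps=(None,None) exec_start@2 write@4
I2 add r3: issue@3 deps=(None,None) exec_start@3 write@6
I3 add r4: issue@4 deps=(None,2) exec_start@6 write@8
I4 add r2: issue@5 deps=(2,None) exec_start@6 write@7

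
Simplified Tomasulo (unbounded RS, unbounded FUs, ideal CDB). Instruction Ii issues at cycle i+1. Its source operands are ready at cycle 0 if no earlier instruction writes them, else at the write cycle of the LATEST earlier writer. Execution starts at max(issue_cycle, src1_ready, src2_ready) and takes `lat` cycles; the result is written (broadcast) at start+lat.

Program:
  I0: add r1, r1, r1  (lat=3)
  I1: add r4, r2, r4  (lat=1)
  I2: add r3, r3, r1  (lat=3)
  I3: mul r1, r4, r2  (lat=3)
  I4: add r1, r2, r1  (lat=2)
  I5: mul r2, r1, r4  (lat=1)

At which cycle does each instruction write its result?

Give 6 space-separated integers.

Answer: 4 3 7 7 9 10

Derivation:
I0 add r1: issue@1 deps=(None,None) exec_start@1 write@4
I1 add r4: issue@2 deps=(None,None) exec_start@2 write@3
I2 add r3: issue@3 deps=(None,0) exec_start@4 write@7
I3 mul r1: issue@4 deps=(1,None) exec_start@4 write@7
I4 add r1: issue@5 deps=(None,3) exec_start@7 write@9
I5 mul r2: issue@6 deps=(4,1) exec_start@9 write@10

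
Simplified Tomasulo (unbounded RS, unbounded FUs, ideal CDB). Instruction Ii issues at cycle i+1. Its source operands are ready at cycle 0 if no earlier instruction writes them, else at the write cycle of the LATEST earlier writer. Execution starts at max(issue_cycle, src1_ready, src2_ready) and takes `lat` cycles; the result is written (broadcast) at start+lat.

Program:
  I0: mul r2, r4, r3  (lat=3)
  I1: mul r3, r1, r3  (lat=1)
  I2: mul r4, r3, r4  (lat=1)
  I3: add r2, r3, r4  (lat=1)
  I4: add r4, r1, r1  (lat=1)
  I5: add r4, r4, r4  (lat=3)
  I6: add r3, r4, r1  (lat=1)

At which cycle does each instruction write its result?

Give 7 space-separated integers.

Answer: 4 3 4 5 6 9 10

Derivation:
I0 mul r2: issue@1 deps=(None,None) exec_start@1 write@4
I1 mul r3: issue@2 deps=(None,None) exec_start@2 write@3
I2 mul r4: issue@3 deps=(1,None) exec_start@3 write@4
I3 add r2: issue@4 deps=(1,2) exec_start@4 write@5
I4 add r4: issue@5 deps=(None,None) exec_start@5 write@6
I5 add r4: issue@6 deps=(4,4) exec_start@6 write@9
I6 add r3: issue@7 deps=(5,None) exec_start@9 write@10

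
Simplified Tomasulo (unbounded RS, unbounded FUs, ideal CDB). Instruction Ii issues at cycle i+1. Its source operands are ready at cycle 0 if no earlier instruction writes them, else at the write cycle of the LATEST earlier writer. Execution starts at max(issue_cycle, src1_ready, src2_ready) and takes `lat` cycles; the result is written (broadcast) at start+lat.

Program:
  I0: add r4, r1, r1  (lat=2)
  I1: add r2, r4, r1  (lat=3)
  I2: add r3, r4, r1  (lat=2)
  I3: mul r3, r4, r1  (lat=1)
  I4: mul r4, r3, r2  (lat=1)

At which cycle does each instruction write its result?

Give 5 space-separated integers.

Answer: 3 6 5 5 7

Derivation:
I0 add r4: issue@1 deps=(None,None) exec_start@1 write@3
I1 add r2: issue@2 deps=(0,None) exec_start@3 write@6
I2 add r3: issue@3 deps=(0,None) exec_start@3 write@5
I3 mul r3: issue@4 deps=(0,None) exec_start@4 write@5
I4 mul r4: issue@5 deps=(3,1) exec_start@6 write@7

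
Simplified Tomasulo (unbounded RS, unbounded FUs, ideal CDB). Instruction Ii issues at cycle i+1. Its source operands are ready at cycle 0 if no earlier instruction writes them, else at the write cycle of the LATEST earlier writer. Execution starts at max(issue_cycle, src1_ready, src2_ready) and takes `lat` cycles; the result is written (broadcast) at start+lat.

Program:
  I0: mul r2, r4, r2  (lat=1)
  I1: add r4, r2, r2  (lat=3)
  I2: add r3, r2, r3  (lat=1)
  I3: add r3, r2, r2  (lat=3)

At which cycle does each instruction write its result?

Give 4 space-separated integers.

Answer: 2 5 4 7

Derivation:
I0 mul r2: issue@1 deps=(None,None) exec_start@1 write@2
I1 add r4: issue@2 deps=(0,0) exec_start@2 write@5
I2 add r3: issue@3 deps=(0,None) exec_start@3 write@4
I3 add r3: issue@4 deps=(0,0) exec_start@4 write@7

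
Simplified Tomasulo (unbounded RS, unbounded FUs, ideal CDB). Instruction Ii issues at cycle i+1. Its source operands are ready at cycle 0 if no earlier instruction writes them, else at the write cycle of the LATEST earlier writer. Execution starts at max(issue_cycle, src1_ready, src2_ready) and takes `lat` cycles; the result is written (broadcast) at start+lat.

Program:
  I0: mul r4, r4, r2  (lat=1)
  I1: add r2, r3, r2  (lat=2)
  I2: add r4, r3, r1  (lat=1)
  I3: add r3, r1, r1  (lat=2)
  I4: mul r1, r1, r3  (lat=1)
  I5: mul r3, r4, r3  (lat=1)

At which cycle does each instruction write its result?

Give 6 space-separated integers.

Answer: 2 4 4 6 7 7

Derivation:
I0 mul r4: issue@1 deps=(None,None) exec_start@1 write@2
I1 add r2: issue@2 deps=(None,None) exec_start@2 write@4
I2 add r4: issue@3 deps=(None,None) exec_start@3 write@4
I3 add r3: issue@4 deps=(None,None) exec_start@4 write@6
I4 mul r1: issue@5 deps=(None,3) exec_start@6 write@7
I5 mul r3: issue@6 deps=(2,3) exec_start@6 write@7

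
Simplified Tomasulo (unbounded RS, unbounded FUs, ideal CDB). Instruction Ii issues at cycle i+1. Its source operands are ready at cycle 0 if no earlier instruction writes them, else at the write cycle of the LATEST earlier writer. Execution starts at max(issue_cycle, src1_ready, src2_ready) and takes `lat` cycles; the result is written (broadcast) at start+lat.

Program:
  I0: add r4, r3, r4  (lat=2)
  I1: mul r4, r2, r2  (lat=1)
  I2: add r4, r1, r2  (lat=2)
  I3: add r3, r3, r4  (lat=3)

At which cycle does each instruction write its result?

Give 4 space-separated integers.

I0 add r4: issue@1 deps=(None,None) exec_start@1 write@3
I1 mul r4: issue@2 deps=(None,None) exec_start@2 write@3
I2 add r4: issue@3 deps=(None,None) exec_start@3 write@5
I3 add r3: issue@4 deps=(None,2) exec_start@5 write@8

Answer: 3 3 5 8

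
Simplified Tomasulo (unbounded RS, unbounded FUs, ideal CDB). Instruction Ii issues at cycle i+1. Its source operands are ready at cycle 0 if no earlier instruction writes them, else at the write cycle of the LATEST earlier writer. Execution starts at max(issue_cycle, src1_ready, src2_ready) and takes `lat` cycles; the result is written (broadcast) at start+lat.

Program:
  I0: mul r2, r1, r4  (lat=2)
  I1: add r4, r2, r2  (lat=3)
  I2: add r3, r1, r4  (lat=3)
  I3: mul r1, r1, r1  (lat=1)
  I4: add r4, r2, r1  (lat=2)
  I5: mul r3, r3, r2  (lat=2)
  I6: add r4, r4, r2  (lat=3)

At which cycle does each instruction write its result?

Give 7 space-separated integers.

Answer: 3 6 9 5 7 11 10

Derivation:
I0 mul r2: issue@1 deps=(None,None) exec_start@1 write@3
I1 add r4: issue@2 deps=(0,0) exec_start@3 write@6
I2 add r3: issue@3 deps=(None,1) exec_start@6 write@9
I3 mul r1: issue@4 deps=(None,None) exec_start@4 write@5
I4 add r4: issue@5 deps=(0,3) exec_start@5 write@7
I5 mul r3: issue@6 deps=(2,0) exec_start@9 write@11
I6 add r4: issue@7 deps=(4,0) exec_start@7 write@10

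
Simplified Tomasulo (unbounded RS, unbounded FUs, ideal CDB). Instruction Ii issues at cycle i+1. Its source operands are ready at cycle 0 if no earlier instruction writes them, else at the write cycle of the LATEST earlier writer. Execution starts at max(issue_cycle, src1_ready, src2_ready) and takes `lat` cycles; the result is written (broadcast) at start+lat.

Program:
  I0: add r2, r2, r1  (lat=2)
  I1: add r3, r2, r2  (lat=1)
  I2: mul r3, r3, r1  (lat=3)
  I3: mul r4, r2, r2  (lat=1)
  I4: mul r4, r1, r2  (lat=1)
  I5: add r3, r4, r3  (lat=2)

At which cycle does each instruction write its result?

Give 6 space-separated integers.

Answer: 3 4 7 5 6 9

Derivation:
I0 add r2: issue@1 deps=(None,None) exec_start@1 write@3
I1 add r3: issue@2 deps=(0,0) exec_start@3 write@4
I2 mul r3: issue@3 deps=(1,None) exec_start@4 write@7
I3 mul r4: issue@4 deps=(0,0) exec_start@4 write@5
I4 mul r4: issue@5 deps=(None,0) exec_start@5 write@6
I5 add r3: issue@6 deps=(4,2) exec_start@7 write@9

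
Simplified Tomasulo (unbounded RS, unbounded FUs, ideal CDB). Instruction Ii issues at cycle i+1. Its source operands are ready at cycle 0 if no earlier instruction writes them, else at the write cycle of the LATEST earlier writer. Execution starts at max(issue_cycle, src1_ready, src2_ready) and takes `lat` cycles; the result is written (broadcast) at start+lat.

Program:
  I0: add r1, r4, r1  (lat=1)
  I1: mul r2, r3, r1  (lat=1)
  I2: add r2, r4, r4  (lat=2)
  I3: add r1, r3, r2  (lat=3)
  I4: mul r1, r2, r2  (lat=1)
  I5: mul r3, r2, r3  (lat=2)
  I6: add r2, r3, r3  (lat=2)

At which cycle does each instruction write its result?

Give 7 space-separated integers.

I0 add r1: issue@1 deps=(None,None) exec_start@1 write@2
I1 mul r2: issue@2 deps=(None,0) exec_start@2 write@3
I2 add r2: issue@3 deps=(None,None) exec_start@3 write@5
I3 add r1: issue@4 deps=(None,2) exec_start@5 write@8
I4 mul r1: issue@5 deps=(2,2) exec_start@5 write@6
I5 mul r3: issue@6 deps=(2,None) exec_start@6 write@8
I6 add r2: issue@7 deps=(5,5) exec_start@8 write@10

Answer: 2 3 5 8 6 8 10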